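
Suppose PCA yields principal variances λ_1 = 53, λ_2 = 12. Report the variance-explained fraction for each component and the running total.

Step 1 — total variance = trace(Sigma) = Σ λ_i = 53 + 12 = 65.

Step 2 — fraction explained by component i = λ_i / Σ λ:
  PC1: 53/65 = 0.8154
  PC2: 12/65 = 0.1846

Step 3 — cumulative fraction after k components = (λ_1 + ... + λ_k) / Σ λ:
  k = 1: 53/65 = 0.8154
  k = 2: (53 + 12)/65 = 65/65 = 1

Summary (fraction, with percent):

explained: PC1 0.8154 (81.54%), PC2 0.1846 (18.46%);  cumulative: 0.8154, 1


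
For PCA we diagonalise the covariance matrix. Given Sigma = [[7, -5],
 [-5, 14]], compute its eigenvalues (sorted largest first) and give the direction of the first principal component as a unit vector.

Step 1 — characteristic polynomial of 2×2 Sigma:
  det(Sigma - λI) = λ² - trace · λ + det = 0.
  trace = 7 + 14 = 21, det = 7·14 - (-5)² = 73.
Step 2 — discriminant:
  Δ = trace² - 4·det = 441 - 292 = 149.
Step 3 — eigenvalues:
  λ = (trace ± √Δ)/2 = (21 ± 12.2066)/2,
  λ_1 = 16.6033,  λ_2 = 4.3967.

Step 4 — unit eigenvector for λ_1: solve (Sigma - λ_1 I)v = 0. First row:
  (7 - 16.6033)·v_x + (-5)·v_y = 0, i.e. (-9.6033)·v_x + (-5)·v_y = 0,
  so v ∝ (b, λ_1 - a) = (-5, 9.6033); multiply by -1 so the first entry is positive: u = (5, -9.6033).
  ||u|| = √((5)² + (-9.6033)²) = √(117.2229) ≈ 10.827,
  v_1 = u/||u|| ≈ (0.4618, -0.887) (||v_1|| = 1).

λ_1 = 16.6033,  λ_2 = 4.3967;  v_1 ≈ (0.4618, -0.887)


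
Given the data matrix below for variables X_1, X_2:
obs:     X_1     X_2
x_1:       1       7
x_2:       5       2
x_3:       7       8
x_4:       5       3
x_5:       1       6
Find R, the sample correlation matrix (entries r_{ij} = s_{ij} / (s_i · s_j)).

Step 1 — column means:
  mean(X_1) = (1 + 5 + 7 + 5 + 1) / 5 = 19/5 = 3.8
  mean(X_2) = (7 + 2 + 8 + 3 + 6) / 5 = 26/5 = 5.2

Step 2 — sample variances and covariances s[i,j] = (1/(n-1)) · Σ_k (x_{k,i} - mean_i) · (x_{k,j} - mean_j), with n-1 = 4:
  s[X_1,X_1] = ((-2.8)·(-2.8) + (1.2)·(1.2) + (3.2)·(3.2) + (1.2)·(1.2) + (-2.8)·(-2.8)) / 4 = 28.8/4 = 7.2
  s[X_1,X_2] = ((-2.8)·(1.8) + (1.2)·(-3.2) + (3.2)·(2.8) + (1.2)·(-2.2) + (-2.8)·(0.8)) / 4 = -4.8/4 = -1.2
  s[X_2,X_2] = ((1.8)·(1.8) + (-3.2)·(-3.2) + (2.8)·(2.8) + (-2.2)·(-2.2) + (0.8)·(0.8)) / 4 = 26.8/4 = 6.7
  Sample standard deviations s_i = √(s[i,i]):
  s(X_1) = √(7.2) = 2.6833
  s(X_2) = √(6.7) = 2.5884

Step 3 — r_{ij} = s_{ij} / (s_i · s_j):
  r[X_1,X_1] = 1 (diagonal).
  r[X_1,X_2] = -1.2 / (2.6833 · 2.5884) = -1.2 / 6.9455 = -0.1728
  r[X_2,X_2] = 1 (diagonal).

R is symmetric with unit diagonal. Assembling:

R = [[1, -0.1728],
 [-0.1728, 1]]


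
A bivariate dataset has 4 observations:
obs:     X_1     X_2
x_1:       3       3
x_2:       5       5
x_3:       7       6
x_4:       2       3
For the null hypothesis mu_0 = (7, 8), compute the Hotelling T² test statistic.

Step 1 — sample mean vector:
  mean(X_1) = (3 + 5 + 7 + 2) / 4 = 17/4 = 4.25
  mean(X_2) = (3 + 5 + 6 + 3) / 4 = 17/4 = 4.25
  x̄ = (4.25, 4.25),  deviation x̄ - mu_0 = (4.25, 4.25) - (7, 8) = (-2.75, -3.75).

Step 2 — sample covariance matrix, S[i,j] = (1/(n-1)) · Σ_k (x_{k,i} - mean_i) · (x_{k,j} - mean_j), divisor n-1 = 3:
  S[X_1,X_1] = ((-1.25)·(-1.25) + (0.75)·(0.75) + (2.75)·(2.75) + (-2.25)·(-2.25)) / 3 = 14.75/3 = 4.9167
  S[X_1,X_2] = ((-1.25)·(-1.25) + (0.75)·(0.75) + (2.75)·(1.75) + (-2.25)·(-1.25)) / 3 = 9.75/3 = 3.25
  S[X_2,X_2] = ((-1.25)·(-1.25) + (0.75)·(0.75) + (1.75)·(1.75) + (-1.25)·(-1.25)) / 3 = 6.75/3 = 2.25
  S = [[4.9167, 3.25],
 [3.25, 2.25]].

Step 3 — invert S. det(S) = 4.9167·2.25 - (3.25)² = 0.5.
  S^{-1} = (1/det) · [[d, -b], [-b, a]] = [[4.5, -6.5],
 [-6.5, 9.8333]].

Step 4 — quadratic form (x̄ - mu_0)^T · S^{-1} · (x̄ - mu_0):
  S^{-1} · (x̄ - mu_0) = (12, -19),
  (x̄ - mu_0)^T · [...] = (-2.75)·(12) + (-3.75)·(-19) = 38.25.

Step 5 — scale by n: T² = 4 · 38.25 = 153.

T² ≈ 153


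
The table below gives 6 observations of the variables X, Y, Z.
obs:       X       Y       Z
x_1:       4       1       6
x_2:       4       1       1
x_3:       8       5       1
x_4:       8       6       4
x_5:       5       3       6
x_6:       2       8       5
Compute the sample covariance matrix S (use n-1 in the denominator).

Step 1 — column means:
  mean(X) = (4 + 4 + 8 + 8 + 5 + 2) / 6 = 31/6 = 5.1667
  mean(Y) = (1 + 1 + 5 + 6 + 3 + 8) / 6 = 24/6 = 4
  mean(Z) = (6 + 1 + 1 + 4 + 6 + 5) / 6 = 23/6 = 3.8333

Step 2 — sample covariance S[i,j] = (1/(n-1)) · Σ_k (x_{k,i} - mean_i) · (x_{k,j} - mean_j), with n-1 = 5.
  S[X,X] = ((-1.1667)·(-1.1667) + (-1.1667)·(-1.1667) + (2.8333)·(2.8333) + (2.8333)·(2.8333) + (-0.1667)·(-0.1667) + (-3.1667)·(-3.1667)) / 5 = 28.8333/5 = 5.7667
  S[X,Y] = ((-1.1667)·(-3) + (-1.1667)·(-3) + (2.8333)·(1) + (2.8333)·(2) + (-0.1667)·(-1) + (-3.1667)·(4)) / 5 = 3/5 = 0.6
  S[X,Z] = ((-1.1667)·(2.1667) + (-1.1667)·(-2.8333) + (2.8333)·(-2.8333) + (2.8333)·(0.1667) + (-0.1667)·(2.1667) + (-3.1667)·(1.1667)) / 5 = -10.8333/5 = -2.1667
  S[Y,Y] = ((-3)·(-3) + (-3)·(-3) + (1)·(1) + (2)·(2) + (-1)·(-1) + (4)·(4)) / 5 = 40/5 = 8
  S[Y,Z] = ((-3)·(2.1667) + (-3)·(-2.8333) + (1)·(-2.8333) + (2)·(0.1667) + (-1)·(2.1667) + (4)·(1.1667)) / 5 = 2/5 = 0.4
  S[Z,Z] = ((2.1667)·(2.1667) + (-2.8333)·(-2.8333) + (-2.8333)·(-2.8333) + (0.1667)·(0.1667) + (2.1667)·(2.1667) + (1.1667)·(1.1667)) / 5 = 26.8333/5 = 5.3667

S is symmetric (S[j,i] = S[i,j]). Assembling:

S = [[5.7667, 0.6, -2.1667],
 [0.6, 8, 0.4],
 [-2.1667, 0.4, 5.3667]]


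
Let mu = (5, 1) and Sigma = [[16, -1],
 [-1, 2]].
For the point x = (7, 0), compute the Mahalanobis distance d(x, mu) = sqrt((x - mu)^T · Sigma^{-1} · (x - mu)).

Step 1 — centre the observation: (x - mu) = (2, -1).

Step 2 — invert Sigma. det(Sigma) = 16·2 - (-1)² = 31.
  Sigma^{-1} = (1/det) · [[d, -b], [-b, a]] = [[0.0645, 0.0323],
 [0.0323, 0.5161]].

Step 3 — form the quadratic (x - mu)^T · Sigma^{-1} · (x - mu):
  Sigma^{-1} · (x - mu) = (0.0968, -0.4516).
  (x - mu)^T · [Sigma^{-1} · (x - mu)] = (2)·(0.0968) + (-1)·(-0.4516) = 0.6452.

Step 4 — take square root: d = √(0.6452) ≈ 0.8032.

d(x, mu) = √(0.6452) ≈ 0.8032


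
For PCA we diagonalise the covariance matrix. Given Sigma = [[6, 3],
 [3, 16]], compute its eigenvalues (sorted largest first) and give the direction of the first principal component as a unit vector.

Step 1 — characteristic polynomial of 2×2 Sigma:
  det(Sigma - λI) = λ² - trace · λ + det = 0.
  trace = 6 + 16 = 22, det = 6·16 - (3)² = 87.
Step 2 — discriminant:
  Δ = trace² - 4·det = 484 - 348 = 136.
Step 3 — eigenvalues:
  λ = (trace ± √Δ)/2 = (22 ± 11.6619)/2,
  λ_1 = 16.831,  λ_2 = 5.169.

Step 4 — unit eigenvector for λ_1: solve (Sigma - λ_1 I)v = 0. First row:
  (6 - 16.831)·v_x + (3)·v_y = 0, i.e. (-10.831)·v_x + (3)·v_y = 0,
  so v ∝ (b, λ_1 - a) = (3, 10.831) = u.
  ||u|| = √((3)² + (10.831)²) = √(126.3095) ≈ 11.2388,
  v_1 = u/||u|| ≈ (0.2669, 0.9637) (||v_1|| = 1).

λ_1 = 16.831,  λ_2 = 5.169;  v_1 ≈ (0.2669, 0.9637)


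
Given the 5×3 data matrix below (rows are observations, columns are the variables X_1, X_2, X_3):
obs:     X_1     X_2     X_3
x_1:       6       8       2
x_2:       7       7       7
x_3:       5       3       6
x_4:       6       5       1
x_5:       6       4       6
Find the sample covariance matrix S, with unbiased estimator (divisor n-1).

Step 1 — column means:
  mean(X_1) = (6 + 7 + 5 + 6 + 6) / 5 = 30/5 = 6
  mean(X_2) = (8 + 7 + 3 + 5 + 4) / 5 = 27/5 = 5.4
  mean(X_3) = (2 + 7 + 6 + 1 + 6) / 5 = 22/5 = 4.4

Step 2 — sample covariance S[i,j] = (1/(n-1)) · Σ_k (x_{k,i} - mean_i) · (x_{k,j} - mean_j), with n-1 = 4.
  S[X_1,X_1] = ((0)·(0) + (1)·(1) + (-1)·(-1) + (0)·(0) + (0)·(0)) / 4 = 2/4 = 0.5
  S[X_1,X_2] = ((0)·(2.6) + (1)·(1.6) + (-1)·(-2.4) + (0)·(-0.4) + (0)·(-1.4)) / 4 = 4/4 = 1
  S[X_1,X_3] = ((0)·(-2.4) + (1)·(2.6) + (-1)·(1.6) + (0)·(-3.4) + (0)·(1.6)) / 4 = 1/4 = 0.25
  S[X_2,X_2] = ((2.6)·(2.6) + (1.6)·(1.6) + (-2.4)·(-2.4) + (-0.4)·(-0.4) + (-1.4)·(-1.4)) / 4 = 17.2/4 = 4.3
  S[X_2,X_3] = ((2.6)·(-2.4) + (1.6)·(2.6) + (-2.4)·(1.6) + (-0.4)·(-3.4) + (-1.4)·(1.6)) / 4 = -6.8/4 = -1.7
  S[X_3,X_3] = ((-2.4)·(-2.4) + (2.6)·(2.6) + (1.6)·(1.6) + (-3.4)·(-3.4) + (1.6)·(1.6)) / 4 = 29.2/4 = 7.3

S is symmetric (S[j,i] = S[i,j]). Assembling:

S = [[0.5, 1, 0.25],
 [1, 4.3, -1.7],
 [0.25, -1.7, 7.3]]


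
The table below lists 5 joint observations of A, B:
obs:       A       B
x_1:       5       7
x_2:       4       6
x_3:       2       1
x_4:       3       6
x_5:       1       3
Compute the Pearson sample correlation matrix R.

Step 1 — column means:
  mean(A) = (5 + 4 + 2 + 3 + 1) / 5 = 15/5 = 3
  mean(B) = (7 + 6 + 1 + 6 + 3) / 5 = 23/5 = 4.6

Step 2 — sample variances and covariances s[i,j] = (1/(n-1)) · Σ_k (x_{k,i} - mean_i) · (x_{k,j} - mean_j), with n-1 = 4:
  s[A,A] = ((2)·(2) + (1)·(1) + (-1)·(-1) + (0)·(0) + (-2)·(-2)) / 4 = 10/4 = 2.5
  s[A,B] = ((2)·(2.4) + (1)·(1.4) + (-1)·(-3.6) + (0)·(1.4) + (-2)·(-1.6)) / 4 = 13/4 = 3.25
  s[B,B] = ((2.4)·(2.4) + (1.4)·(1.4) + (-3.6)·(-3.6) + (1.4)·(1.4) + (-1.6)·(-1.6)) / 4 = 25.2/4 = 6.3
  Sample standard deviations s_i = √(s[i,i]):
  s(A) = √(2.5) = 1.5811
  s(B) = √(6.3) = 2.51

Step 3 — r_{ij} = s_{ij} / (s_i · s_j):
  r[A,A] = 1 (diagonal).
  r[A,B] = 3.25 / (1.5811 · 2.51) = 3.25 / 3.9686 = 0.8189
  r[B,B] = 1 (diagonal).

R is symmetric with unit diagonal. Assembling:

R = [[1, 0.8189],
 [0.8189, 1]]


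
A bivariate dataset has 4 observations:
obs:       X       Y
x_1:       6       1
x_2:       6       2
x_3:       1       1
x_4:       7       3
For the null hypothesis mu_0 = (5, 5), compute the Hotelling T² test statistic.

Step 1 — sample mean vector:
  mean(X) = (6 + 6 + 1 + 7) / 4 = 20/4 = 5
  mean(Y) = (1 + 2 + 1 + 3) / 4 = 7/4 = 1.75
  x̄ = (5, 1.75),  deviation x̄ - mu_0 = (5, 1.75) - (5, 5) = (0, -3.25).

Step 2 — sample covariance matrix, S[i,j] = (1/(n-1)) · Σ_k (x_{k,i} - mean_i) · (x_{k,j} - mean_j), divisor n-1 = 3:
  S[X,X] = ((1)·(1) + (1)·(1) + (-4)·(-4) + (2)·(2)) / 3 = 22/3 = 7.3333
  S[X,Y] = ((1)·(-0.75) + (1)·(0.25) + (-4)·(-0.75) + (2)·(1.25)) / 3 = 5/3 = 1.6667
  S[Y,Y] = ((-0.75)·(-0.75) + (0.25)·(0.25) + (-0.75)·(-0.75) + (1.25)·(1.25)) / 3 = 2.75/3 = 0.9167
  S = [[7.3333, 1.6667],
 [1.6667, 0.9167]].

Step 3 — invert S. det(S) = 7.3333·0.9167 - (1.6667)² = 3.9444.
  S^{-1} = (1/det) · [[d, -b], [-b, a]] = [[0.2324, -0.4225],
 [-0.4225, 1.8592]].

Step 4 — quadratic form (x̄ - mu_0)^T · S^{-1} · (x̄ - mu_0):
  S^{-1} · (x̄ - mu_0) = (1.3732, -6.0423),
  (x̄ - mu_0)^T · [...] = (0)·(1.3732) + (-3.25)·(-6.0423) = 19.6373.

Step 5 — scale by n: T² = 4 · 19.6373 = 78.5493.

T² ≈ 78.5493


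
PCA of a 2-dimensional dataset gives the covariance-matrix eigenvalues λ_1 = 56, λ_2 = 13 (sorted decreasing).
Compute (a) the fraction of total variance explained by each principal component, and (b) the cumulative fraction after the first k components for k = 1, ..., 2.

Step 1 — total variance = trace(Sigma) = Σ λ_i = 56 + 13 = 69.

Step 2 — fraction explained by component i = λ_i / Σ λ:
  PC1: 56/69 = 0.8116
  PC2: 13/69 = 0.1884

Step 3 — cumulative fraction after k components = (λ_1 + ... + λ_k) / Σ λ:
  k = 1: 56/69 = 0.8116
  k = 2: (56 + 13)/69 = 69/69 = 1

Summary (fraction, with percent):

explained: PC1 0.8116 (81.16%), PC2 0.1884 (18.84%);  cumulative: 0.8116, 1


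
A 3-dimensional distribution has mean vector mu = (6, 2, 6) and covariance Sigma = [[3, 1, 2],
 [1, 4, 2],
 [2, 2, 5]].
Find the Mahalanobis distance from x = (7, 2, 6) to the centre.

Step 1 — centre the observation: (x - mu) = (1, 0, 0).

Step 2 — invert Sigma (cofactor / det for 3×3, or solve directly):
  Sigma^{-1} = [[0.4571, -0.0286, -0.1714],
 [-0.0286, 0.3143, -0.1143],
 [-0.1714, -0.1143, 0.3143]].

Step 3 — form the quadratic (x - mu)^T · Sigma^{-1} · (x - mu):
  Sigma^{-1} · (x - mu) = (0.4571, -0.0286, -0.1714).
  (x - mu)^T · [Sigma^{-1} · (x - mu)] = (1)·(0.4571) + (0)·(-0.0286) + (0)·(-0.1714) = 0.4571.

Step 4 — take square root: d = √(0.4571) ≈ 0.6761.

d(x, mu) = √(0.4571) ≈ 0.6761


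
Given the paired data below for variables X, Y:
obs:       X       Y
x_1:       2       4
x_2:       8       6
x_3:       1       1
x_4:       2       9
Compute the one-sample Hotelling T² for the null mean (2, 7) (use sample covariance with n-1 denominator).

Step 1 — sample mean vector:
  mean(X) = (2 + 8 + 1 + 2) / 4 = 13/4 = 3.25
  mean(Y) = (4 + 6 + 1 + 9) / 4 = 20/4 = 5
  x̄ = (3.25, 5),  deviation x̄ - mu_0 = (3.25, 5) - (2, 7) = (1.25, -2).

Step 2 — sample covariance matrix, S[i,j] = (1/(n-1)) · Σ_k (x_{k,i} - mean_i) · (x_{k,j} - mean_j), divisor n-1 = 3:
  S[X,X] = ((-1.25)·(-1.25) + (4.75)·(4.75) + (-2.25)·(-2.25) + (-1.25)·(-1.25)) / 3 = 30.75/3 = 10.25
  S[X,Y] = ((-1.25)·(-1) + (4.75)·(1) + (-2.25)·(-4) + (-1.25)·(4)) / 3 = 10/3 = 3.3333
  S[Y,Y] = ((-1)·(-1) + (1)·(1) + (-4)·(-4) + (4)·(4)) / 3 = 34/3 = 11.3333
  S = [[10.25, 3.3333],
 [3.3333, 11.3333]].

Step 3 — invert S. det(S) = 10.25·11.3333 - (3.3333)² = 105.0556.
  S^{-1} = (1/det) · [[d, -b], [-b, a]] = [[0.1079, -0.0317],
 [-0.0317, 0.0976]].

Step 4 — quadratic form (x̄ - mu_0)^T · S^{-1} · (x̄ - mu_0):
  S^{-1} · (x̄ - mu_0) = (0.1983, -0.2348),
  (x̄ - mu_0)^T · [...] = (1.25)·(0.1983) + (-2)·(-0.2348) = 0.7175.

Step 5 — scale by n: T² = 4 · 0.7175 = 2.8699.

T² ≈ 2.8699


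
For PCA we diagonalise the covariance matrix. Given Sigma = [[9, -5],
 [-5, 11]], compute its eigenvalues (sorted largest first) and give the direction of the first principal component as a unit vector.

Step 1 — characteristic polynomial of 2×2 Sigma:
  det(Sigma - λI) = λ² - trace · λ + det = 0.
  trace = 9 + 11 = 20, det = 9·11 - (-5)² = 74.
Step 2 — discriminant:
  Δ = trace² - 4·det = 400 - 296 = 104.
Step 3 — eigenvalues:
  λ = (trace ± √Δ)/2 = (20 ± 10.198)/2,
  λ_1 = 15.099,  λ_2 = 4.901.

Step 4 — unit eigenvector for λ_1: solve (Sigma - λ_1 I)v = 0. First row:
  (9 - 15.099)·v_x + (-5)·v_y = 0, i.e. (-6.099)·v_x + (-5)·v_y = 0,
  so v ∝ (b, λ_1 - a) = (-5, 6.099); multiply by -1 so the first entry is positive: u = (5, -6.099).
  ||u|| = √((5)² + (-6.099)²) = √(62.198) ≈ 7.8866,
  v_1 = u/||u|| ≈ (0.634, -0.7733) (||v_1|| = 1).

λ_1 = 15.099,  λ_2 = 4.901;  v_1 ≈ (0.634, -0.7733)


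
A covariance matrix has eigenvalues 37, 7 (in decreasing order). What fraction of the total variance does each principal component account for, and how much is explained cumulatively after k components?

Step 1 — total variance = trace(Sigma) = Σ λ_i = 37 + 7 = 44.

Step 2 — fraction explained by component i = λ_i / Σ λ:
  PC1: 37/44 = 0.8409
  PC2: 7/44 = 0.1591

Step 3 — cumulative fraction after k components = (λ_1 + ... + λ_k) / Σ λ:
  k = 1: 37/44 = 0.8409
  k = 2: (37 + 7)/44 = 44/44 = 1

Summary (fraction, with percent):

explained: PC1 0.8409 (84.09%), PC2 0.1591 (15.91%);  cumulative: 0.8409, 1


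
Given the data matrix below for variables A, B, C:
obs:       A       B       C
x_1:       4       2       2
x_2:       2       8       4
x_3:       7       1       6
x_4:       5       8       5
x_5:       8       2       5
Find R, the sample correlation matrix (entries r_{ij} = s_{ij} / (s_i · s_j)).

Step 1 — column means:
  mean(A) = (4 + 2 + 7 + 5 + 8) / 5 = 26/5 = 5.2
  mean(B) = (2 + 8 + 1 + 8 + 2) / 5 = 21/5 = 4.2
  mean(C) = (2 + 4 + 6 + 5 + 5) / 5 = 22/5 = 4.4

Step 2 — sample variances and covariances s[i,j] = (1/(n-1)) · Σ_k (x_{k,i} - mean_i) · (x_{k,j} - mean_j), with n-1 = 4:
  s[A,A] = ((-1.2)·(-1.2) + (-3.2)·(-3.2) + (1.8)·(1.8) + (-0.2)·(-0.2) + (2.8)·(2.8)) / 4 = 22.8/4 = 5.7
  s[A,B] = ((-1.2)·(-2.2) + (-3.2)·(3.8) + (1.8)·(-3.2) + (-0.2)·(3.8) + (2.8)·(-2.2)) / 4 = -22.2/4 = -5.55
  s[A,C] = ((-1.2)·(-2.4) + (-3.2)·(-0.4) + (1.8)·(1.6) + (-0.2)·(0.6) + (2.8)·(0.6)) / 4 = 8.6/4 = 2.15
  s[B,B] = ((-2.2)·(-2.2) + (3.8)·(3.8) + (-3.2)·(-3.2) + (3.8)·(3.8) + (-2.2)·(-2.2)) / 4 = 48.8/4 = 12.2
  s[B,C] = ((-2.2)·(-2.4) + (3.8)·(-0.4) + (-3.2)·(1.6) + (3.8)·(0.6) + (-2.2)·(0.6)) / 4 = -0.4/4 = -0.1
  s[C,C] = ((-2.4)·(-2.4) + (-0.4)·(-0.4) + (1.6)·(1.6) + (0.6)·(0.6) + (0.6)·(0.6)) / 4 = 9.2/4 = 2.3
  Sample standard deviations s_i = √(s[i,i]):
  s(A) = √(5.7) = 2.3875
  s(B) = √(12.2) = 3.4928
  s(C) = √(2.3) = 1.5166

Step 3 — r_{ij} = s_{ij} / (s_i · s_j):
  r[A,A] = 1 (diagonal).
  r[A,B] = -5.55 / (2.3875 · 3.4928) = -5.55 / 8.3391 = -0.6655
  r[A,C] = 2.15 / (2.3875 · 1.5166) = 2.15 / 3.6208 = 0.5938
  r[B,B] = 1 (diagonal).
  r[B,C] = -0.1 / (3.4928 · 1.5166) = -0.1 / 5.2972 = -0.0189
  r[C,C] = 1 (diagonal).

R is symmetric with unit diagonal. Assembling:

R = [[1, -0.6655, 0.5938],
 [-0.6655, 1, -0.0189],
 [0.5938, -0.0189, 1]]


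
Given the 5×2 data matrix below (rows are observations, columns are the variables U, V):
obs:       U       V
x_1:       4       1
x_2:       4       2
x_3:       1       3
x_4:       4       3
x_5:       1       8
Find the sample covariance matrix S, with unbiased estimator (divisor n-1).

Step 1 — column means:
  mean(U) = (4 + 4 + 1 + 4 + 1) / 5 = 14/5 = 2.8
  mean(V) = (1 + 2 + 3 + 3 + 8) / 5 = 17/5 = 3.4

Step 2 — sample covariance S[i,j] = (1/(n-1)) · Σ_k (x_{k,i} - mean_i) · (x_{k,j} - mean_j), with n-1 = 4.
  S[U,U] = ((1.2)·(1.2) + (1.2)·(1.2) + (-1.8)·(-1.8) + (1.2)·(1.2) + (-1.8)·(-1.8)) / 4 = 10.8/4 = 2.7
  S[U,V] = ((1.2)·(-2.4) + (1.2)·(-1.4) + (-1.8)·(-0.4) + (1.2)·(-0.4) + (-1.8)·(4.6)) / 4 = -12.6/4 = -3.15
  S[V,V] = ((-2.4)·(-2.4) + (-1.4)·(-1.4) + (-0.4)·(-0.4) + (-0.4)·(-0.4) + (4.6)·(4.6)) / 4 = 29.2/4 = 7.3

S is symmetric (S[j,i] = S[i,j]). Assembling:

S = [[2.7, -3.15],
 [-3.15, 7.3]]


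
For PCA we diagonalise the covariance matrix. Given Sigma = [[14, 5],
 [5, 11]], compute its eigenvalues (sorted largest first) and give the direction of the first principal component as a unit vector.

Step 1 — characteristic polynomial of 2×2 Sigma:
  det(Sigma - λI) = λ² - trace · λ + det = 0.
  trace = 14 + 11 = 25, det = 14·11 - (5)² = 129.
Step 2 — discriminant:
  Δ = trace² - 4·det = 625 - 516 = 109.
Step 3 — eigenvalues:
  λ = (trace ± √Δ)/2 = (25 ± 10.4403)/2,
  λ_1 = 17.7202,  λ_2 = 7.2798.

Step 4 — unit eigenvector for λ_1: solve (Sigma - λ_1 I)v = 0. First row:
  (14 - 17.7202)·v_x + (5)·v_y = 0, i.e. (-3.7202)·v_x + (5)·v_y = 0,
  so v ∝ (b, λ_1 - a) = (5, 3.7202) = u.
  ||u|| = √((5)² + (3.7202)²) = √(38.8395) ≈ 6.2321,
  v_1 = u/||u|| ≈ (0.8023, 0.5969) (||v_1|| = 1).

λ_1 = 17.7202,  λ_2 = 7.2798;  v_1 ≈ (0.8023, 0.5969)


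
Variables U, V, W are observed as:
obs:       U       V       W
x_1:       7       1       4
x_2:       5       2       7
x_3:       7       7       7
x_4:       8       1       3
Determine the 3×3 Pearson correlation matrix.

Step 1 — column means:
  mean(U) = (7 + 5 + 7 + 8) / 4 = 27/4 = 6.75
  mean(V) = (1 + 2 + 7 + 1) / 4 = 11/4 = 2.75
  mean(W) = (4 + 7 + 7 + 3) / 4 = 21/4 = 5.25

Step 2 — sample variances and covariances s[i,j] = (1/(n-1)) · Σ_k (x_{k,i} - mean_i) · (x_{k,j} - mean_j), with n-1 = 3:
  s[U,U] = ((0.25)·(0.25) + (-1.75)·(-1.75) + (0.25)·(0.25) + (1.25)·(1.25)) / 3 = 4.75/3 = 1.5833
  s[U,V] = ((0.25)·(-1.75) + (-1.75)·(-0.75) + (0.25)·(4.25) + (1.25)·(-1.75)) / 3 = -0.25/3 = -0.0833
  s[U,W] = ((0.25)·(-1.25) + (-1.75)·(1.75) + (0.25)·(1.75) + (1.25)·(-2.25)) / 3 = -5.75/3 = -1.9167
  s[V,V] = ((-1.75)·(-1.75) + (-0.75)·(-0.75) + (4.25)·(4.25) + (-1.75)·(-1.75)) / 3 = 24.75/3 = 8.25
  s[V,W] = ((-1.75)·(-1.25) + (-0.75)·(1.75) + (4.25)·(1.75) + (-1.75)·(-2.25)) / 3 = 12.25/3 = 4.0833
  s[W,W] = ((-1.25)·(-1.25) + (1.75)·(1.75) + (1.75)·(1.75) + (-2.25)·(-2.25)) / 3 = 12.75/3 = 4.25
  Sample standard deviations s_i = √(s[i,i]):
  s(U) = √(1.5833) = 1.2583
  s(V) = √(8.25) = 2.8723
  s(W) = √(4.25) = 2.0616

Step 3 — r_{ij} = s_{ij} / (s_i · s_j):
  r[U,U] = 1 (diagonal).
  r[U,V] = -0.0833 / (1.2583 · 2.8723) = -0.0833 / 3.6142 = -0.0231
  r[U,W] = -1.9167 / (1.2583 · 2.0616) = -1.9167 / 2.5941 = -0.7389
  r[V,V] = 1 (diagonal).
  r[V,W] = 4.0833 / (2.8723 · 2.0616) = 4.0833 / 5.9214 = 0.6896
  r[W,W] = 1 (diagonal).

R is symmetric with unit diagonal. Assembling:

R = [[1, -0.0231, -0.7389],
 [-0.0231, 1, 0.6896],
 [-0.7389, 0.6896, 1]]


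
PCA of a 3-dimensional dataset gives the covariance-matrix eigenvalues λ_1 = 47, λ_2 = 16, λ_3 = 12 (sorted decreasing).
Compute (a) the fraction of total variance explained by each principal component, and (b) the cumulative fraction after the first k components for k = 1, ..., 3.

Step 1 — total variance = trace(Sigma) = Σ λ_i = 47 + 16 + 12 = 75.

Step 2 — fraction explained by component i = λ_i / Σ λ:
  PC1: 47/75 = 0.6267
  PC2: 16/75 = 0.2133
  PC3: 12/75 = 0.16

Step 3 — cumulative fraction after k components = (λ_1 + ... + λ_k) / Σ λ:
  k = 1: 47/75 = 0.6267
  k = 2: (47 + 16)/75 = 63/75 = 0.84
  k = 3: (47 + 16 + 12)/75 = 75/75 = 1

Summary (fraction, with percent):

explained: PC1 0.6267 (62.67%), PC2 0.2133 (21.33%), PC3 0.16 (16%);  cumulative: 0.6267, 0.84, 1


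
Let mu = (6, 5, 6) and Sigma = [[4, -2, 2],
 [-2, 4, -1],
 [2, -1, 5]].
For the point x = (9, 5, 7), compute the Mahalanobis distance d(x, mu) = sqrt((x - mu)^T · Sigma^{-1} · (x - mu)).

Step 1 — centre the observation: (x - mu) = (3, 0, 1).

Step 2 — invert Sigma (cofactor / det for 3×3, or solve directly):
  Sigma^{-1} = [[0.3958, 0.1667, -0.125],
 [0.1667, 0.3333, 0],
 [-0.125, 0, 0.25]].

Step 3 — form the quadratic (x - mu)^T · Sigma^{-1} · (x - mu):
  Sigma^{-1} · (x - mu) = (1.0625, 0.5, -0.125).
  (x - mu)^T · [Sigma^{-1} · (x - mu)] = (3)·(1.0625) + (0)·(0.5) + (1)·(-0.125) = 3.0625.

Step 4 — take square root: d = √(3.0625) ≈ 1.75.

d(x, mu) = √(3.0625) ≈ 1.75


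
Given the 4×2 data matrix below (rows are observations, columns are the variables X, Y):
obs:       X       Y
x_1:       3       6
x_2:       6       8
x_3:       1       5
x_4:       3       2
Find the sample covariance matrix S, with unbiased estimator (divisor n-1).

Step 1 — column means:
  mean(X) = (3 + 6 + 1 + 3) / 4 = 13/4 = 3.25
  mean(Y) = (6 + 8 + 5 + 2) / 4 = 21/4 = 5.25

Step 2 — sample covariance S[i,j] = (1/(n-1)) · Σ_k (x_{k,i} - mean_i) · (x_{k,j} - mean_j), with n-1 = 3.
  S[X,X] = ((-0.25)·(-0.25) + (2.75)·(2.75) + (-2.25)·(-2.25) + (-0.25)·(-0.25)) / 3 = 12.75/3 = 4.25
  S[X,Y] = ((-0.25)·(0.75) + (2.75)·(2.75) + (-2.25)·(-0.25) + (-0.25)·(-3.25)) / 3 = 8.75/3 = 2.9167
  S[Y,Y] = ((0.75)·(0.75) + (2.75)·(2.75) + (-0.25)·(-0.25) + (-3.25)·(-3.25)) / 3 = 18.75/3 = 6.25

S is symmetric (S[j,i] = S[i,j]). Assembling:

S = [[4.25, 2.9167],
 [2.9167, 6.25]]


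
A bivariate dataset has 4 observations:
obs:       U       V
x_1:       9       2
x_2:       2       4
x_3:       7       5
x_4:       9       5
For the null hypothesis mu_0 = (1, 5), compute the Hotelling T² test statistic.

Step 1 — sample mean vector:
  mean(U) = (9 + 2 + 7 + 9) / 4 = 27/4 = 6.75
  mean(V) = (2 + 4 + 5 + 5) / 4 = 16/4 = 4
  x̄ = (6.75, 4),  deviation x̄ - mu_0 = (6.75, 4) - (1, 5) = (5.75, -1).

Step 2 — sample covariance matrix, S[i,j] = (1/(n-1)) · Σ_k (x_{k,i} - mean_i) · (x_{k,j} - mean_j), divisor n-1 = 3:
  S[U,U] = ((2.25)·(2.25) + (-4.75)·(-4.75) + (0.25)·(0.25) + (2.25)·(2.25)) / 3 = 32.75/3 = 10.9167
  S[U,V] = ((2.25)·(-2) + (-4.75)·(0) + (0.25)·(1) + (2.25)·(1)) / 3 = -2/3 = -0.6667
  S[V,V] = ((-2)·(-2) + (0)·(0) + (1)·(1) + (1)·(1)) / 3 = 6/3 = 2
  S = [[10.9167, -0.6667],
 [-0.6667, 2]].

Step 3 — invert S. det(S) = 10.9167·2 - (-0.6667)² = 21.3889.
  S^{-1} = (1/det) · [[d, -b], [-b, a]] = [[0.0935, 0.0312],
 [0.0312, 0.5104]].

Step 4 — quadratic form (x̄ - mu_0)^T · S^{-1} · (x̄ - mu_0):
  S^{-1} · (x̄ - mu_0) = (0.5065, -0.3312),
  (x̄ - mu_0)^T · [...] = (5.75)·(0.5065) + (-1)·(-0.3312) = 3.2435.

Step 5 — scale by n: T² = 4 · 3.2435 = 12.974.

T² ≈ 12.974


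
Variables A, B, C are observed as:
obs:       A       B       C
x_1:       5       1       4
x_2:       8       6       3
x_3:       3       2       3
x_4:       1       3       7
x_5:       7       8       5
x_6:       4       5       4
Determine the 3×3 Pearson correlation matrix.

Step 1 — column means:
  mean(A) = (5 + 8 + 3 + 1 + 7 + 4) / 6 = 28/6 = 4.6667
  mean(B) = (1 + 6 + 2 + 3 + 8 + 5) / 6 = 25/6 = 4.1667
  mean(C) = (4 + 3 + 3 + 7 + 5 + 4) / 6 = 26/6 = 4.3333

Step 2 — sample variances and covariances s[i,j] = (1/(n-1)) · Σ_k (x_{k,i} - mean_i) · (x_{k,j} - mean_j), with n-1 = 5:
  s[A,A] = ((0.3333)·(0.3333) + (3.3333)·(3.3333) + (-1.6667)·(-1.6667) + (-3.6667)·(-3.6667) + (2.3333)·(2.3333) + (-0.6667)·(-0.6667)) / 5 = 33.3333/5 = 6.6667
  s[A,B] = ((0.3333)·(-3.1667) + (3.3333)·(1.8333) + (-1.6667)·(-2.1667) + (-3.6667)·(-1.1667) + (2.3333)·(3.8333) + (-0.6667)·(0.8333)) / 5 = 21.3333/5 = 4.2667
  s[A,C] = ((0.3333)·(-0.3333) + (3.3333)·(-1.3333) + (-1.6667)·(-1.3333) + (-3.6667)·(2.6667) + (2.3333)·(0.6667) + (-0.6667)·(-0.3333)) / 5 = -10.3333/5 = -2.0667
  s[B,B] = ((-3.1667)·(-3.1667) + (1.8333)·(1.8333) + (-2.1667)·(-2.1667) + (-1.1667)·(-1.1667) + (3.8333)·(3.8333) + (0.8333)·(0.8333)) / 5 = 34.8333/5 = 6.9667
  s[B,C] = ((-3.1667)·(-0.3333) + (1.8333)·(-1.3333) + (-2.1667)·(-1.3333) + (-1.1667)·(2.6667) + (3.8333)·(0.6667) + (0.8333)·(-0.3333)) / 5 = 0.6667/5 = 0.1333
  s[C,C] = ((-0.3333)·(-0.3333) + (-1.3333)·(-1.3333) + (-1.3333)·(-1.3333) + (2.6667)·(2.6667) + (0.6667)·(0.6667) + (-0.3333)·(-0.3333)) / 5 = 11.3333/5 = 2.2667
  Sample standard deviations s_i = √(s[i,i]):
  s(A) = √(6.6667) = 2.582
  s(B) = √(6.9667) = 2.6394
  s(C) = √(2.2667) = 1.5055

Step 3 — r_{ij} = s_{ij} / (s_i · s_j):
  r[A,A] = 1 (diagonal).
  r[A,B] = 4.2667 / (2.582 · 2.6394) = 4.2667 / 6.815 = 0.6261
  r[A,C] = -2.0667 / (2.582 · 1.5055) = -2.0667 / 3.8873 = -0.5316
  r[B,B] = 1 (diagonal).
  r[B,C] = 0.1333 / (2.6394 · 1.5055) = 0.1333 / 3.9738 = 0.0336
  r[C,C] = 1 (diagonal).

R is symmetric with unit diagonal. Assembling:

R = [[1, 0.6261, -0.5316],
 [0.6261, 1, 0.0336],
 [-0.5316, 0.0336, 1]]


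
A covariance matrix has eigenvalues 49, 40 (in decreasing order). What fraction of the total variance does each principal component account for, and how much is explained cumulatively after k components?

Step 1 — total variance = trace(Sigma) = Σ λ_i = 49 + 40 = 89.

Step 2 — fraction explained by component i = λ_i / Σ λ:
  PC1: 49/89 = 0.5506
  PC2: 40/89 = 0.4494

Step 3 — cumulative fraction after k components = (λ_1 + ... + λ_k) / Σ λ:
  k = 1: 49/89 = 0.5506
  k = 2: (49 + 40)/89 = 89/89 = 1

Summary (fraction, with percent):

explained: PC1 0.5506 (55.06%), PC2 0.4494 (44.94%);  cumulative: 0.5506, 1


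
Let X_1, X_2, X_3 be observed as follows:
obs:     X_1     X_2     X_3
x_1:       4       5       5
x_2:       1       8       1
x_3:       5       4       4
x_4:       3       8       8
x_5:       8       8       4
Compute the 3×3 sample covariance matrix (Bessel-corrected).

Step 1 — column means:
  mean(X_1) = (4 + 1 + 5 + 3 + 8) / 5 = 21/5 = 4.2
  mean(X_2) = (5 + 8 + 4 + 8 + 8) / 5 = 33/5 = 6.6
  mean(X_3) = (5 + 1 + 4 + 8 + 4) / 5 = 22/5 = 4.4

Step 2 — sample covariance S[i,j] = (1/(n-1)) · Σ_k (x_{k,i} - mean_i) · (x_{k,j} - mean_j), with n-1 = 4.
  S[X_1,X_1] = ((-0.2)·(-0.2) + (-3.2)·(-3.2) + (0.8)·(0.8) + (-1.2)·(-1.2) + (3.8)·(3.8)) / 4 = 26.8/4 = 6.7
  S[X_1,X_2] = ((-0.2)·(-1.6) + (-3.2)·(1.4) + (0.8)·(-2.6) + (-1.2)·(1.4) + (3.8)·(1.4)) / 4 = -2.6/4 = -0.65
  S[X_1,X_3] = ((-0.2)·(0.6) + (-3.2)·(-3.4) + (0.8)·(-0.4) + (-1.2)·(3.6) + (3.8)·(-0.4)) / 4 = 4.6/4 = 1.15
  S[X_2,X_2] = ((-1.6)·(-1.6) + (1.4)·(1.4) + (-2.6)·(-2.6) + (1.4)·(1.4) + (1.4)·(1.4)) / 4 = 15.2/4 = 3.8
  S[X_2,X_3] = ((-1.6)·(0.6) + (1.4)·(-3.4) + (-2.6)·(-0.4) + (1.4)·(3.6) + (1.4)·(-0.4)) / 4 = -0.2/4 = -0.05
  S[X_3,X_3] = ((0.6)·(0.6) + (-3.4)·(-3.4) + (-0.4)·(-0.4) + (3.6)·(3.6) + (-0.4)·(-0.4)) / 4 = 25.2/4 = 6.3

S is symmetric (S[j,i] = S[i,j]). Assembling:

S = [[6.7, -0.65, 1.15],
 [-0.65, 3.8, -0.05],
 [1.15, -0.05, 6.3]]


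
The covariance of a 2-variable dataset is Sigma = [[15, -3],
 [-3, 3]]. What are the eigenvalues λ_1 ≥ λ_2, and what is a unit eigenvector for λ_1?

Step 1 — characteristic polynomial of 2×2 Sigma:
  det(Sigma - λI) = λ² - trace · λ + det = 0.
  trace = 15 + 3 = 18, det = 15·3 - (-3)² = 36.
Step 2 — discriminant:
  Δ = trace² - 4·det = 324 - 144 = 180.
Step 3 — eigenvalues:
  λ = (trace ± √Δ)/2 = (18 ± 13.4164)/2,
  λ_1 = 15.7082,  λ_2 = 2.2918.

Step 4 — unit eigenvector for λ_1: solve (Sigma - λ_1 I)v = 0. First row:
  (15 - 15.7082)·v_x + (-3)·v_y = 0, i.e. (-0.7082)·v_x + (-3)·v_y = 0,
  so v ∝ (b, λ_1 - a) = (-3, 0.7082); multiply by -1 so the first entry is positive: u = (3, -0.7082).
  ||u|| = √((3)² + (-0.7082)²) = √(9.5016) ≈ 3.0825,
  v_1 = u/||u|| ≈ (0.9732, -0.2298) (||v_1|| = 1).

λ_1 = 15.7082,  λ_2 = 2.2918;  v_1 ≈ (0.9732, -0.2298)


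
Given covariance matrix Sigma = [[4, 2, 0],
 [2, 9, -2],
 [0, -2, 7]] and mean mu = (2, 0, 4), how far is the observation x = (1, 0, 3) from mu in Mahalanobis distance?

Step 1 — centre the observation: (x - mu) = (-1, 0, -1).

Step 2 — invert Sigma (cofactor / det for 3×3, or solve directly):
  Sigma^{-1} = [[0.2837, -0.0673, -0.0192],
 [-0.0673, 0.1346, 0.0385],
 [-0.0192, 0.0385, 0.1538]].

Step 3 — form the quadratic (x - mu)^T · Sigma^{-1} · (x - mu):
  Sigma^{-1} · (x - mu) = (-0.2644, 0.0288, -0.1346).
  (x - mu)^T · [Sigma^{-1} · (x - mu)] = (-1)·(-0.2644) + (0)·(0.0288) + (-1)·(-0.1346) = 0.399.

Step 4 — take square root: d = √(0.399) ≈ 0.6317.

d(x, mu) = √(0.399) ≈ 0.6317


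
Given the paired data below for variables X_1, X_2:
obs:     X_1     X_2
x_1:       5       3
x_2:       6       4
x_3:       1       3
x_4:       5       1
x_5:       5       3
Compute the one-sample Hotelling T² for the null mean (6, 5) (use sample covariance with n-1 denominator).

Step 1 — sample mean vector:
  mean(X_1) = (5 + 6 + 1 + 5 + 5) / 5 = 22/5 = 4.4
  mean(X_2) = (3 + 4 + 3 + 1 + 3) / 5 = 14/5 = 2.8
  x̄ = (4.4, 2.8),  deviation x̄ - mu_0 = (4.4, 2.8) - (6, 5) = (-1.6, -2.2).

Step 2 — sample covariance matrix, S[i,j] = (1/(n-1)) · Σ_k (x_{k,i} - mean_i) · (x_{k,j} - mean_j), divisor n-1 = 4:
  S[X_1,X_1] = ((0.6)·(0.6) + (1.6)·(1.6) + (-3.4)·(-3.4) + (0.6)·(0.6) + (0.6)·(0.6)) / 4 = 15.2/4 = 3.8
  S[X_1,X_2] = ((0.6)·(0.2) + (1.6)·(1.2) + (-3.4)·(0.2) + (0.6)·(-1.8) + (0.6)·(0.2)) / 4 = 0.4/4 = 0.1
  S[X_2,X_2] = ((0.2)·(0.2) + (1.2)·(1.2) + (0.2)·(0.2) + (-1.8)·(-1.8) + (0.2)·(0.2)) / 4 = 4.8/4 = 1.2
  S = [[3.8, 0.1],
 [0.1, 1.2]].

Step 3 — invert S. det(S) = 3.8·1.2 - (0.1)² = 4.55.
  S^{-1} = (1/det) · [[d, -b], [-b, a]] = [[0.2637, -0.022],
 [-0.022, 0.8352]].

Step 4 — quadratic form (x̄ - mu_0)^T · S^{-1} · (x̄ - mu_0):
  S^{-1} · (x̄ - mu_0) = (-0.3736, -1.8022),
  (x̄ - mu_0)^T · [...] = (-1.6)·(-0.3736) + (-2.2)·(-1.8022) = 4.5626.

Step 5 — scale by n: T² = 5 · 4.5626 = 22.8132.

T² ≈ 22.8132


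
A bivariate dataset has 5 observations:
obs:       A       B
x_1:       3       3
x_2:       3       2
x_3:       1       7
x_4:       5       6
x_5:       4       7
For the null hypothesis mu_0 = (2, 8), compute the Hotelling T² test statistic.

Step 1 — sample mean vector:
  mean(A) = (3 + 3 + 1 + 5 + 4) / 5 = 16/5 = 3.2
  mean(B) = (3 + 2 + 7 + 6 + 7) / 5 = 25/5 = 5
  x̄ = (3.2, 5),  deviation x̄ - mu_0 = (3.2, 5) - (2, 8) = (1.2, -3).

Step 2 — sample covariance matrix, S[i,j] = (1/(n-1)) · Σ_k (x_{k,i} - mean_i) · (x_{k,j} - mean_j), divisor n-1 = 4:
  S[A,A] = ((-0.2)·(-0.2) + (-0.2)·(-0.2) + (-2.2)·(-2.2) + (1.8)·(1.8) + (0.8)·(0.8)) / 4 = 8.8/4 = 2.2
  S[A,B] = ((-0.2)·(-2) + (-0.2)·(-3) + (-2.2)·(2) + (1.8)·(1) + (0.8)·(2)) / 4 = 0/4 = 0
  S[B,B] = ((-2)·(-2) + (-3)·(-3) + (2)·(2) + (1)·(1) + (2)·(2)) / 4 = 22/4 = 5.5
  S = [[2.2, 0],
 [0, 5.5]].

Step 3 — invert S. det(S) = 2.2·5.5 - (0)² = 12.1.
  S^{-1} = (1/det) · [[d, -b], [-b, a]] = [[0.4545, 0],
 [0, 0.1818]].

Step 4 — quadratic form (x̄ - mu_0)^T · S^{-1} · (x̄ - mu_0):
  S^{-1} · (x̄ - mu_0) = (0.5455, -0.5455),
  (x̄ - mu_0)^T · [...] = (1.2)·(0.5455) + (-3)·(-0.5455) = 2.2909.

Step 5 — scale by n: T² = 5 · 2.2909 = 11.4545.

T² ≈ 11.4545


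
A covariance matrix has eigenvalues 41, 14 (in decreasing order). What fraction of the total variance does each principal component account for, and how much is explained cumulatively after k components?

Step 1 — total variance = trace(Sigma) = Σ λ_i = 41 + 14 = 55.

Step 2 — fraction explained by component i = λ_i / Σ λ:
  PC1: 41/55 = 0.7455
  PC2: 14/55 = 0.2545

Step 3 — cumulative fraction after k components = (λ_1 + ... + λ_k) / Σ λ:
  k = 1: 41/55 = 0.7455
  k = 2: (41 + 14)/55 = 55/55 = 1

Summary (fraction, with percent):

explained: PC1 0.7455 (74.55%), PC2 0.2545 (25.45%);  cumulative: 0.7455, 1


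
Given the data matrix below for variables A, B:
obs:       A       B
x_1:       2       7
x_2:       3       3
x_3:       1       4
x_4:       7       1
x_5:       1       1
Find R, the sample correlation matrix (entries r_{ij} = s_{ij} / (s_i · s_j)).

Step 1 — column means:
  mean(A) = (2 + 3 + 1 + 7 + 1) / 5 = 14/5 = 2.8
  mean(B) = (7 + 3 + 4 + 1 + 1) / 5 = 16/5 = 3.2

Step 2 — sample variances and covariances s[i,j] = (1/(n-1)) · Σ_k (x_{k,i} - mean_i) · (x_{k,j} - mean_j), with n-1 = 4:
  s[A,A] = ((-0.8)·(-0.8) + (0.2)·(0.2) + (-1.8)·(-1.8) + (4.2)·(4.2) + (-1.8)·(-1.8)) / 4 = 24.8/4 = 6.2
  s[A,B] = ((-0.8)·(3.8) + (0.2)·(-0.2) + (-1.8)·(0.8) + (4.2)·(-2.2) + (-1.8)·(-2.2)) / 4 = -9.8/4 = -2.45
  s[B,B] = ((3.8)·(3.8) + (-0.2)·(-0.2) + (0.8)·(0.8) + (-2.2)·(-2.2) + (-2.2)·(-2.2)) / 4 = 24.8/4 = 6.2
  Sample standard deviations s_i = √(s[i,i]):
  s(A) = √(6.2) = 2.49
  s(B) = √(6.2) = 2.49

Step 3 — r_{ij} = s_{ij} / (s_i · s_j):
  r[A,A] = 1 (diagonal).
  r[A,B] = -2.45 / (2.49 · 2.49) = -2.45 / 6.2 = -0.3952
  r[B,B] = 1 (diagonal).

R is symmetric with unit diagonal. Assembling:

R = [[1, -0.3952],
 [-0.3952, 1]]


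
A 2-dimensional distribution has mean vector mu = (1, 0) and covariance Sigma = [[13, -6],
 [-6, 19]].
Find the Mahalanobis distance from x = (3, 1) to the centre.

Step 1 — centre the observation: (x - mu) = (2, 1).

Step 2 — invert Sigma. det(Sigma) = 13·19 - (-6)² = 211.
  Sigma^{-1} = (1/det) · [[d, -b], [-b, a]] = [[0.09, 0.0284],
 [0.0284, 0.0616]].

Step 3 — form the quadratic (x - mu)^T · Sigma^{-1} · (x - mu):
  Sigma^{-1} · (x - mu) = (0.2085, 0.1185).
  (x - mu)^T · [Sigma^{-1} · (x - mu)] = (2)·(0.2085) + (1)·(0.1185) = 0.5355.

Step 4 — take square root: d = √(0.5355) ≈ 0.7318.

d(x, mu) = √(0.5355) ≈ 0.7318


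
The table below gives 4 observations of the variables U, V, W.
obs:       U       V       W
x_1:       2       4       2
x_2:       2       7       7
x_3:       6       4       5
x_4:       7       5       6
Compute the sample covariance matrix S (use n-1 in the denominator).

Step 1 — column means:
  mean(U) = (2 + 2 + 6 + 7) / 4 = 17/4 = 4.25
  mean(V) = (4 + 7 + 4 + 5) / 4 = 20/4 = 5
  mean(W) = (2 + 7 + 5 + 6) / 4 = 20/4 = 5

Step 2 — sample covariance S[i,j] = (1/(n-1)) · Σ_k (x_{k,i} - mean_i) · (x_{k,j} - mean_j), with n-1 = 3.
  S[U,U] = ((-2.25)·(-2.25) + (-2.25)·(-2.25) + (1.75)·(1.75) + (2.75)·(2.75)) / 3 = 20.75/3 = 6.9167
  S[U,V] = ((-2.25)·(-1) + (-2.25)·(2) + (1.75)·(-1) + (2.75)·(0)) / 3 = -4/3 = -1.3333
  S[U,W] = ((-2.25)·(-3) + (-2.25)·(2) + (1.75)·(0) + (2.75)·(1)) / 3 = 5/3 = 1.6667
  S[V,V] = ((-1)·(-1) + (2)·(2) + (-1)·(-1) + (0)·(0)) / 3 = 6/3 = 2
  S[V,W] = ((-1)·(-3) + (2)·(2) + (-1)·(0) + (0)·(1)) / 3 = 7/3 = 2.3333
  S[W,W] = ((-3)·(-3) + (2)·(2) + (0)·(0) + (1)·(1)) / 3 = 14/3 = 4.6667

S is symmetric (S[j,i] = S[i,j]). Assembling:

S = [[6.9167, -1.3333, 1.6667],
 [-1.3333, 2, 2.3333],
 [1.6667, 2.3333, 4.6667]]


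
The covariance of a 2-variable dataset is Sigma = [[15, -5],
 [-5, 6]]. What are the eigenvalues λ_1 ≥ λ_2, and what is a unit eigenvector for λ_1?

Step 1 — characteristic polynomial of 2×2 Sigma:
  det(Sigma - λI) = λ² - trace · λ + det = 0.
  trace = 15 + 6 = 21, det = 15·6 - (-5)² = 65.
Step 2 — discriminant:
  Δ = trace² - 4·det = 441 - 260 = 181.
Step 3 — eigenvalues:
  λ = (trace ± √Δ)/2 = (21 ± 13.4536)/2,
  λ_1 = 17.2268,  λ_2 = 3.7732.

Step 4 — unit eigenvector for λ_1: solve (Sigma - λ_1 I)v = 0. First row:
  (15 - 17.2268)·v_x + (-5)·v_y = 0, i.e. (-2.2268)·v_x + (-5)·v_y = 0,
  so v ∝ (b, λ_1 - a) = (-5, 2.2268); multiply by -1 so the first entry is positive: u = (5, -2.2268).
  ||u|| = √((5)² + (-2.2268)²) = √(29.9587) ≈ 5.4735,
  v_1 = u/||u|| ≈ (0.9135, -0.4068) (||v_1|| = 1).

λ_1 = 17.2268,  λ_2 = 3.7732;  v_1 ≈ (0.9135, -0.4068)


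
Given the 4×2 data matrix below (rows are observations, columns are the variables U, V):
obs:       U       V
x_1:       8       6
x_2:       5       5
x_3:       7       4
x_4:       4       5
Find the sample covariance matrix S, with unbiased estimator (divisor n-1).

Step 1 — column means:
  mean(U) = (8 + 5 + 7 + 4) / 4 = 24/4 = 6
  mean(V) = (6 + 5 + 4 + 5) / 4 = 20/4 = 5

Step 2 — sample covariance S[i,j] = (1/(n-1)) · Σ_k (x_{k,i} - mean_i) · (x_{k,j} - mean_j), with n-1 = 3.
  S[U,U] = ((2)·(2) + (-1)·(-1) + (1)·(1) + (-2)·(-2)) / 3 = 10/3 = 3.3333
  S[U,V] = ((2)·(1) + (-1)·(0) + (1)·(-1) + (-2)·(0)) / 3 = 1/3 = 0.3333
  S[V,V] = ((1)·(1) + (0)·(0) + (-1)·(-1) + (0)·(0)) / 3 = 2/3 = 0.6667

S is symmetric (S[j,i] = S[i,j]). Assembling:

S = [[3.3333, 0.3333],
 [0.3333, 0.6667]]


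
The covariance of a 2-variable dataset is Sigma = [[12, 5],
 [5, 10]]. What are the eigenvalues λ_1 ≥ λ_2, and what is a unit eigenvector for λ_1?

Step 1 — characteristic polynomial of 2×2 Sigma:
  det(Sigma - λI) = λ² - trace · λ + det = 0.
  trace = 12 + 10 = 22, det = 12·10 - (5)² = 95.
Step 2 — discriminant:
  Δ = trace² - 4·det = 484 - 380 = 104.
Step 3 — eigenvalues:
  λ = (trace ± √Δ)/2 = (22 ± 10.198)/2,
  λ_1 = 16.099,  λ_2 = 5.901.

Step 4 — unit eigenvector for λ_1: solve (Sigma - λ_1 I)v = 0. First row:
  (12 - 16.099)·v_x + (5)·v_y = 0, i.e. (-4.099)·v_x + (5)·v_y = 0,
  so v ∝ (b, λ_1 - a) = (5, 4.099) = u.
  ||u|| = √((5)² + (4.099)²) = √(41.802) ≈ 6.4654,
  v_1 = u/||u|| ≈ (0.7733, 0.634) (||v_1|| = 1).

λ_1 = 16.099,  λ_2 = 5.901;  v_1 ≈ (0.7733, 0.634)


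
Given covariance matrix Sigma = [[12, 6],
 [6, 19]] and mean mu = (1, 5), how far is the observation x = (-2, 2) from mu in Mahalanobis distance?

Step 1 — centre the observation: (x - mu) = (-3, -3).

Step 2 — invert Sigma. det(Sigma) = 12·19 - (6)² = 192.
  Sigma^{-1} = (1/det) · [[d, -b], [-b, a]] = [[0.099, -0.0312],
 [-0.0312, 0.0625]].

Step 3 — form the quadratic (x - mu)^T · Sigma^{-1} · (x - mu):
  Sigma^{-1} · (x - mu) = (-0.2031, -0.0938).
  (x - mu)^T · [Sigma^{-1} · (x - mu)] = (-3)·(-0.2031) + (-3)·(-0.0938) = 0.8906.

Step 4 — take square root: d = √(0.8906) ≈ 0.9437.

d(x, mu) = √(0.8906) ≈ 0.9437


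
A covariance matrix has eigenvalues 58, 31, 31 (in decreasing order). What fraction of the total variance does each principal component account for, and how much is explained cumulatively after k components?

Step 1 — total variance = trace(Sigma) = Σ λ_i = 58 + 31 + 31 = 120.

Step 2 — fraction explained by component i = λ_i / Σ λ:
  PC1: 58/120 = 0.4833
  PC2: 31/120 = 0.2583
  PC3: 31/120 = 0.2583

Step 3 — cumulative fraction after k components = (λ_1 + ... + λ_k) / Σ λ:
  k = 1: 58/120 = 0.4833
  k = 2: (58 + 31)/120 = 89/120 = 0.7417
  k = 3: (58 + 31 + 31)/120 = 120/120 = 1

Summary (fraction, with percent):

explained: PC1 0.4833 (48.33%), PC2 0.2583 (25.83%), PC3 0.2583 (25.83%);  cumulative: 0.4833, 0.7417, 1
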